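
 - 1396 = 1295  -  2691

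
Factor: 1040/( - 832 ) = -5/4 = -  2^( - 2)*5^1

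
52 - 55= - 3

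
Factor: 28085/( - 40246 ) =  - 2^( - 1 ) * 5^1*41^1*137^1* 20123^( - 1)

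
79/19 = 79/19 = 4.16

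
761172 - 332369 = 428803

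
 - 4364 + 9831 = 5467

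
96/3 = 32 =32.00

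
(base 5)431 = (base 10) 116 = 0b1110100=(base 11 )A6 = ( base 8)164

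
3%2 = 1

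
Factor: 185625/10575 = 825/47 = 3^1 *5^2* 11^1  *47^( - 1)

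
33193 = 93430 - 60237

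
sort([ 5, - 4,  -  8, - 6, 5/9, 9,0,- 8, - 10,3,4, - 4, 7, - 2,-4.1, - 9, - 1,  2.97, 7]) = [  -  10,  -  9,-8, - 8, - 6, - 4.1, - 4, - 4,-2, - 1,0, 5/9, 2.97,3 , 4, 5 , 7,  7, 9]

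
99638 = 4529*22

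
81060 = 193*420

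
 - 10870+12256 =1386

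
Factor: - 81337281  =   - 3^1*27112427^1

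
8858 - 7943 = 915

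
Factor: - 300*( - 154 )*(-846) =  - 39085200 = - 2^4 * 3^3*5^2*7^1*11^1*47^1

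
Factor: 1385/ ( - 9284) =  - 2^( -2) * 5^1*11^( - 1)*211^( - 1)*277^1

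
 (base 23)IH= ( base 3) 120222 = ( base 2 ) 110101111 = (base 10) 431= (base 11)362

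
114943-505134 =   -  390191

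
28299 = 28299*1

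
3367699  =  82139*41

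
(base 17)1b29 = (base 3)102011022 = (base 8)17707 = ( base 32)7u7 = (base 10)8135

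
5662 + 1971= 7633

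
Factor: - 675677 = -709^1*953^1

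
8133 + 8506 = 16639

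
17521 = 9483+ 8038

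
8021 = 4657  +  3364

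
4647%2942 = 1705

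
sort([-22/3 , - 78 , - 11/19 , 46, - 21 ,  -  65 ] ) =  [ - 78 , - 65, - 21,-22/3,-11/19 , 46 ] 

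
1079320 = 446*2420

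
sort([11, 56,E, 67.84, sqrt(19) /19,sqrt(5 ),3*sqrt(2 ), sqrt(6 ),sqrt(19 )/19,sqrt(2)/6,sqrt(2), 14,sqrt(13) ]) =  [sqrt( 19 )/19,sqrt( 19 ) /19, sqrt( 2 )/6,sqrt( 2 ),sqrt(5), sqrt( 6),E,sqrt(  13),3  *  sqrt(2 ),11,14,56,67.84 ]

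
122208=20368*6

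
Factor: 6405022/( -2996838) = - 3^( - 4)*17^1*43^1*337^1 * 1423^(-1) = - 246347/115263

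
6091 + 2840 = 8931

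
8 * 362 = 2896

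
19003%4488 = 1051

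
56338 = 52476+3862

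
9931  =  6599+3332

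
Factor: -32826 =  - 2^1*3^1 * 5471^1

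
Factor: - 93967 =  - 93967^1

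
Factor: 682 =2^1*11^1*31^1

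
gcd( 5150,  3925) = 25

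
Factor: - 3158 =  - 2^1*1579^1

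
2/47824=1/23912 = 0.00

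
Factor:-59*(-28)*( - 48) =-79296 = - 2^6 * 3^1 *7^1* 59^1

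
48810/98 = 24405/49 = 498.06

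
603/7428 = 201/2476=0.08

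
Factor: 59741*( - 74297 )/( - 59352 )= 2^ (-3)*3^ ( - 1)*11^1*2473^(-1 )*5431^1*74297^1 = 4438577077/59352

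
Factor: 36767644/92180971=2^2*227^1*7517^(  -  1 )*12263^( - 1)*40493^1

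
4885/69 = 4885/69 = 70.80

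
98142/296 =49071/148=331.56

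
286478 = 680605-394127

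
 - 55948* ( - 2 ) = 111896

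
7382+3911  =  11293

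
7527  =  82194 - 74667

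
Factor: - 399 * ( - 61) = 24339 = 3^1*7^1*19^1*61^1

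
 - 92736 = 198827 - 291563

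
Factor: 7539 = 3^1* 7^1*359^1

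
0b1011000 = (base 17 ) 53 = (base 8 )130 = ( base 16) 58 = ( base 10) 88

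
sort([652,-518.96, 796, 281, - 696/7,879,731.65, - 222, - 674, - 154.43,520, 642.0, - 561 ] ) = [ - 674, - 561,  -  518.96, - 222, - 154.43, - 696/7,281,520,  642.0,652,731.65,796,879] 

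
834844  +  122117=956961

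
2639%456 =359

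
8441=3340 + 5101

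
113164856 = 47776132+65388724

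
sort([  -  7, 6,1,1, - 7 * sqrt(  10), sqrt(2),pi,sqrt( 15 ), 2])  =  [ -7 * sqrt(10), - 7,1, 1, sqrt( 2),2,pi , sqrt( 15), 6]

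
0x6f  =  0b1101111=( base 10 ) 111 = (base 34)39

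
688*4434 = 3050592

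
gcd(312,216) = 24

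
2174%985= 204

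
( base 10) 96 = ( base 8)140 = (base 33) 2u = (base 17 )5b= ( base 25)3l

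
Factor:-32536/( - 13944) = 3^ ( - 1)*7^1 = 7/3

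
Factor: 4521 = 3^1 * 11^1*137^1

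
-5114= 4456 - 9570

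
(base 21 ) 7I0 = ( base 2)110110001001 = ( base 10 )3465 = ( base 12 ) 2009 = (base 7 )13050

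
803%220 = 143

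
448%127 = 67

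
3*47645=142935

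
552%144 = 120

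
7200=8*900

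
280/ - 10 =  - 28 + 0/1 = -28.00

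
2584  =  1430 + 1154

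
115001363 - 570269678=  - 455268315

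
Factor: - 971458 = -2^1*485729^1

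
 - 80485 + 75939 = - 4546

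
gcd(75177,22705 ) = 1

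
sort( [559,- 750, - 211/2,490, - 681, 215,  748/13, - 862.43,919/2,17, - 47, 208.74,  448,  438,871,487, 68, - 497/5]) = [ - 862.43,-750, - 681 , - 211/2, - 497/5,  -  47,17, 748/13,68, 208.74,215, 438, 448,919/2,487, 490,559, 871 ]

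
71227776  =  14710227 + 56517549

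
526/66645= 526/66645 = 0.01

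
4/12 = 1/3 = 0.33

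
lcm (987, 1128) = 7896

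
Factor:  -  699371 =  - 19^1*36809^1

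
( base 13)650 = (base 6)4555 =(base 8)2067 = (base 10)1079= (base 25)1i4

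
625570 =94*6655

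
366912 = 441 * 832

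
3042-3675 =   -  633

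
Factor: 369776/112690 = 2^3*5^( - 1)*11^2 * 59^(-1) = 968/295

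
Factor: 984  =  2^3*3^1*41^1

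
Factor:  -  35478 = -2^1*3^5*73^1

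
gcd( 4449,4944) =3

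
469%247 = 222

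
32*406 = 12992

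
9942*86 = 855012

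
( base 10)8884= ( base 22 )i7i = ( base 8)21264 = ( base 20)1244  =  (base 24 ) fa4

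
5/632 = 5/632 = 0.01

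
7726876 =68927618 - 61200742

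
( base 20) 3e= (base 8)112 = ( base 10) 74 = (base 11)68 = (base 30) 2E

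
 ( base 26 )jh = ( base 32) FV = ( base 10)511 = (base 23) M5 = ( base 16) 1ff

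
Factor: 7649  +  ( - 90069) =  -82420 = - 2^2*5^1 * 13^1*317^1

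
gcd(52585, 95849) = 13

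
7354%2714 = 1926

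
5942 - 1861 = 4081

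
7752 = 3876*2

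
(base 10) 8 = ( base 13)8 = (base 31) 8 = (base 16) 8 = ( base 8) 10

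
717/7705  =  717/7705 = 0.09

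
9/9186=3/3062 = 0.00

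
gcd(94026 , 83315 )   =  1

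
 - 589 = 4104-4693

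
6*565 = 3390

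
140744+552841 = 693585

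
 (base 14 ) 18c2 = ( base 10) 4482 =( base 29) 59G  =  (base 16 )1182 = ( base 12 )2716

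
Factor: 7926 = 2^1 * 3^1  *  1321^1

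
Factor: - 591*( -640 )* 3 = 1134720  =  2^7*3^2  *5^1*197^1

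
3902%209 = 140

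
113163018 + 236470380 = 349633398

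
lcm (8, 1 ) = 8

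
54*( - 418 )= - 22572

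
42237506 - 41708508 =528998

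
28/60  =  7/15 = 0.47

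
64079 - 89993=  - 25914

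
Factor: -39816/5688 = - 7 = - 7^1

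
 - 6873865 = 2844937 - 9718802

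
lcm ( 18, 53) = 954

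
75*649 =48675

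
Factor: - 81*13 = - 1053 = - 3^4*13^1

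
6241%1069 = 896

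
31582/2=15791= 15791.00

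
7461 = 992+6469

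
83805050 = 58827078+24977972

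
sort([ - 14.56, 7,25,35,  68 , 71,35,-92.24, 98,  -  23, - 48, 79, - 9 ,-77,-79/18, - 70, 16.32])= [-92.24, - 77, - 70, - 48, - 23,-14.56, - 9, - 79/18 , 7,16.32, 25,35,35,68,71, 79,98] 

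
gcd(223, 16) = 1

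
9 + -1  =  8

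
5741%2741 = 259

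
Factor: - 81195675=  -  3^1*5^2*11^1*98419^1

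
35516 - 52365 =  - 16849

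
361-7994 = -7633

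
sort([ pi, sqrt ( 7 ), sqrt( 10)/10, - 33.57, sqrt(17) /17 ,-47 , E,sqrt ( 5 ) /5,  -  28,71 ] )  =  [- 47,-33.57, - 28,sqrt ( 17 )/17,sqrt(10 ) /10,sqrt( 5 )/5, sqrt( 7 ) , E, pi, 71]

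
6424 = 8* 803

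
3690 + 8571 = 12261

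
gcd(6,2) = 2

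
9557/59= 9557/59  =  161.98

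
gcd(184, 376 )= 8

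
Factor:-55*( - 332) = 18260 = 2^2*5^1*11^1*83^1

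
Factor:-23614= - 2^1 * 11807^1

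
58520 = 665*88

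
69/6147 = 23/2049 =0.01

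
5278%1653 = 319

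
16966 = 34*499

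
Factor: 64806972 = 2^2 *3^1*5400581^1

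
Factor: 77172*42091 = 2^2*3^1*7^2*59^1*109^1*859^1 = 3248246652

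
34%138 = 34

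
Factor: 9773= 29^1*337^1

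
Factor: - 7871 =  -17^1  *  463^1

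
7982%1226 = 626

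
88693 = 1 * 88693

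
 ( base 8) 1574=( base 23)1FI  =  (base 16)37c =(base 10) 892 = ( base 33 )R1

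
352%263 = 89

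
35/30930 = 7/6186  =  0.00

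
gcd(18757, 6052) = 1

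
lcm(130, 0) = 0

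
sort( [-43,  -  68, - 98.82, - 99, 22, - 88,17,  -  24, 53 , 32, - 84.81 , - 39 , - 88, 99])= [ - 99, - 98.82,-88, - 88, - 84.81, - 68, - 43, - 39, - 24,17,22, 32, 53 , 99]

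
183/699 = 61/233 = 0.26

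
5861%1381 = 337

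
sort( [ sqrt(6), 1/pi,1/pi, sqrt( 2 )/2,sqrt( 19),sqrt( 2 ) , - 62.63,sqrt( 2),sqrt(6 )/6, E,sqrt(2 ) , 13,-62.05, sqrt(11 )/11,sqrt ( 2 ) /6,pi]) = [ - 62.63, - 62.05,sqrt(2) /6, sqrt( 11)/11,1/pi, 1/pi, sqrt(6)/6,  sqrt( 2 )/2,sqrt( 2),sqrt (2), sqrt( 2),sqrt( 6), E,pi,sqrt(19 ),13 ]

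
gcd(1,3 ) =1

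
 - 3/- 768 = 1/256 = 0.00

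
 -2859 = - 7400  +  4541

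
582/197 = 582/197 = 2.95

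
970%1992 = 970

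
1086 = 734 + 352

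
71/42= 1+ 29/42 = 1.69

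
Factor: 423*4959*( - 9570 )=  - 2^1*3^5 *5^1*11^1*19^1*29^2*47^1 = - 20074577490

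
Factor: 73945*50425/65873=5^3*19^( - 1)*23^1*643^1*2017^1*3467^(-1 ) = 3728676625/65873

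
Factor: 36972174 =2^1*3^1*43^1 * 47^1 * 3049^1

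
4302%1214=660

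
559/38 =559/38 = 14.71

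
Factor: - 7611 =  - 3^1*43^1* 59^1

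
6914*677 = 4680778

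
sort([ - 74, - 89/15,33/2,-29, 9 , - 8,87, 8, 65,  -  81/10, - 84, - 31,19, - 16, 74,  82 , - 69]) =[ - 84,-74, - 69 , - 31,-29  , - 16,- 81/10, - 8,  -  89/15, 8, 9,33/2, 19, 65,  74, 82 , 87 ]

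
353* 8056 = 2843768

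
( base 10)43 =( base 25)1i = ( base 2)101011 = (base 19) 25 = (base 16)2b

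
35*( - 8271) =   -  289485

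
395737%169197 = 57343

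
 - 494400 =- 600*824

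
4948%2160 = 628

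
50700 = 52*975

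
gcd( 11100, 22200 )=11100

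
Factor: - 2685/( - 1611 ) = 5/3 =3^( - 1 )*5^1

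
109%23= 17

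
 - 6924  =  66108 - 73032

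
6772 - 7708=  - 936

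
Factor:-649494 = -2^1*3^2*36083^1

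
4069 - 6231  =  -2162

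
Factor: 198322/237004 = 323/386 = 2^( - 1)*17^1 * 19^1*193^( - 1 )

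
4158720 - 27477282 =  - 23318562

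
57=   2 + 55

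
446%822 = 446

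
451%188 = 75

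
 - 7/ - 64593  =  7/64593= 0.00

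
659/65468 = 659/65468 = 0.01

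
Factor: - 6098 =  - 2^1*3049^1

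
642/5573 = 642/5573=0.12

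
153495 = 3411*45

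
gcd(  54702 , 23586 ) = 6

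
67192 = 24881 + 42311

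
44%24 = 20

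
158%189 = 158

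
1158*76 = 88008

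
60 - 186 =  - 126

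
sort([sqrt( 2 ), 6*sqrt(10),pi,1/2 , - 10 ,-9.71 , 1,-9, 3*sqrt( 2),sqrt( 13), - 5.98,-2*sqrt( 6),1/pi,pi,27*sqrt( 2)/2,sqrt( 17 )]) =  [ -10,  -  9.71 , - 9, - 5.98,-2 * sqrt(6),1/pi,1/2,1,sqrt(2 ),pi,pi, sqrt( 13 ),sqrt(17),3*sqrt( 2 ),6*sqrt( 10),27 * sqrt ( 2 ) /2]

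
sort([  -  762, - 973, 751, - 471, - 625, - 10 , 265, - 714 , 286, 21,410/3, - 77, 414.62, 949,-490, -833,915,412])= [ - 973, - 833, - 762, - 714,-625, - 490, - 471, - 77, - 10, 21, 410/3 , 265, 286, 412, 414.62,751, 915, 949 ] 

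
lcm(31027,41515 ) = 2947565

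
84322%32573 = 19176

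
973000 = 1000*973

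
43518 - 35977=7541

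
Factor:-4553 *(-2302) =10481006 = 2^1 * 29^1 * 157^1*1151^1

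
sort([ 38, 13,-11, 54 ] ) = [-11, 13,38,54 ] 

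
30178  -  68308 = - 38130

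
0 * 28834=0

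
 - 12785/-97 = 12785/97 = 131.80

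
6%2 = 0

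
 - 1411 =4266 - 5677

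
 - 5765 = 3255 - 9020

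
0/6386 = 0=0.00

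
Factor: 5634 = 2^1*3^2*313^1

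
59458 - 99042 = -39584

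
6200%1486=256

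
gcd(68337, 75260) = 1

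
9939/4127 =2 + 1685/4127 = 2.41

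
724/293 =2 + 138/293=2.47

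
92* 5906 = 543352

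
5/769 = 5/769 =0.01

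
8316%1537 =631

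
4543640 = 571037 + 3972603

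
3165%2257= 908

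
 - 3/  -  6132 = 1/2044 = 0.00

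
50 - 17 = 33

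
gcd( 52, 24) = 4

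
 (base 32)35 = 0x65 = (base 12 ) 85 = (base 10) 101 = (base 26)3n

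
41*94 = 3854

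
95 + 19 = 114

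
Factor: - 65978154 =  - 2^1*3^2 * 11^2 *30293^1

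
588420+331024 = 919444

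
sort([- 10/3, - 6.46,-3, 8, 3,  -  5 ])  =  [ - 6.46,-5,  -  10/3, - 3,3,8 ]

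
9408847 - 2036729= 7372118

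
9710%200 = 110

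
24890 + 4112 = 29002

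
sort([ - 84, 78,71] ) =[  -  84,71,78 ] 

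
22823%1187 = 270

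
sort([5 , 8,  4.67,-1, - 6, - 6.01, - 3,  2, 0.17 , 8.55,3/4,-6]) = [  -  6.01,  -  6 , - 6,-3, -1, 0.17, 3/4,2,  4.67,5,8, 8.55]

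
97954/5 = 97954/5 = 19590.80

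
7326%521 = 32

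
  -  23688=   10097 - 33785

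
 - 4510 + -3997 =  - 8507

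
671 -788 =-117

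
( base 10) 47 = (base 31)1G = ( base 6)115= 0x2F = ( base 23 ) 21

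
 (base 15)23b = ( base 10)506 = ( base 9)622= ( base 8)772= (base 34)eu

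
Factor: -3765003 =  - 3^1*11^1*271^1*421^1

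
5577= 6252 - 675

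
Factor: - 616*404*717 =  - 178435488= -2^5*3^1*7^1*11^1 * 101^1*239^1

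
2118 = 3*706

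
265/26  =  10 +5/26 = 10.19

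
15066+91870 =106936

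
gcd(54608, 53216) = 16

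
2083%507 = 55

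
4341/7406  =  4341/7406 = 0.59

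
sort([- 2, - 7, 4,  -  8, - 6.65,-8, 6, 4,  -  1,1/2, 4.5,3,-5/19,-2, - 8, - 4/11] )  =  [-8, - 8, - 8, - 7 , - 6.65, - 2, - 2, - 1, - 4/11, - 5/19 , 1/2,  3, 4, 4,4.5,6 ] 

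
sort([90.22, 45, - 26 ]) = [ - 26,  45,90.22 ]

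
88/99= 8/9 = 0.89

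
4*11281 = 45124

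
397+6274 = 6671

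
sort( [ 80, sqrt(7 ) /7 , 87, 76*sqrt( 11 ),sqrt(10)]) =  [ sqrt( 7)/7,sqrt(10), 80, 87,76*sqrt( 11)] 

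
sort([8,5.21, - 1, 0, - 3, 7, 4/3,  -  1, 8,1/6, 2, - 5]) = [ - 5, - 3,-1, - 1, 0,1/6,4/3,2,5.21,7,8, 8] 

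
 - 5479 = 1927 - 7406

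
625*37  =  23125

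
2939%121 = 35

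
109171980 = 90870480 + 18301500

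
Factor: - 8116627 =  - 139^1*58393^1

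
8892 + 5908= 14800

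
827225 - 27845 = 799380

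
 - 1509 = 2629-4138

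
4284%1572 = 1140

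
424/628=106/157 = 0.68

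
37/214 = 37/214 = 0.17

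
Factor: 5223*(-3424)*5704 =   -  2^8*3^1*23^1 * 31^1*107^1*1741^1 = - 102007780608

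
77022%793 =101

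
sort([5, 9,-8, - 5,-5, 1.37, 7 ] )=[-8, - 5,  -  5,1.37, 5,7,9]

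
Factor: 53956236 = 2^2*3^1*4496353^1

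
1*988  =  988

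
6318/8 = 3159/4 = 789.75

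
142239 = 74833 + 67406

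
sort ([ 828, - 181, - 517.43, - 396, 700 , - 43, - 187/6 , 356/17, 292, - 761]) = [ -761, - 517.43 , - 396, -181,  -  43,- 187/6, 356/17, 292,700,828] 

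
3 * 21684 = 65052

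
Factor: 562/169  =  2^1 * 13^( - 2) *281^1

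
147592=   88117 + 59475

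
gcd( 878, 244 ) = 2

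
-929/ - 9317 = 929/9317 = 0.10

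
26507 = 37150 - 10643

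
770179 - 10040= 760139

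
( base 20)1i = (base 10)38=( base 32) 16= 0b100110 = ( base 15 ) 28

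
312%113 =86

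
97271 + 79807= 177078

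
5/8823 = 5/8823 = 0.00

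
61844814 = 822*75237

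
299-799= - 500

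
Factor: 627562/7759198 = 13^1*89^( - 1)*24137^1*  43591^ ( - 1) = 313781/3879599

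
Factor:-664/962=- 2^2*13^( - 1 )*37^(  -  1)*83^1 = -  332/481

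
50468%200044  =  50468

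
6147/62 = 6147/62 = 99.15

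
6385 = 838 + 5547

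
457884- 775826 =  - 317942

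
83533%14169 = 12688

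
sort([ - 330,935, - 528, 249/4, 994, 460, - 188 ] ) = [ - 528,-330, - 188,249/4 , 460, 935, 994] 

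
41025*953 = 39096825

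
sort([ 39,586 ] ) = [ 39,586]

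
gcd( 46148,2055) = 1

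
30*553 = 16590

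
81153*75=6086475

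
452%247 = 205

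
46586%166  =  106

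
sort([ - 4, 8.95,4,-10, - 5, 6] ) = [-10, - 5, - 4,4, 6 , 8.95]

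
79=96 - 17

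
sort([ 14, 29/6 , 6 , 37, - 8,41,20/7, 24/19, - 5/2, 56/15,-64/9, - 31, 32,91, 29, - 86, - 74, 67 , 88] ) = [ - 86,-74, - 31,  -  8, - 64/9, - 5/2,24/19, 20/7, 56/15,29/6,6, 14, 29,  32, 37  ,  41 , 67, 88, 91]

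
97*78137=7579289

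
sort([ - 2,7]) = [  -  2, 7]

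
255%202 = 53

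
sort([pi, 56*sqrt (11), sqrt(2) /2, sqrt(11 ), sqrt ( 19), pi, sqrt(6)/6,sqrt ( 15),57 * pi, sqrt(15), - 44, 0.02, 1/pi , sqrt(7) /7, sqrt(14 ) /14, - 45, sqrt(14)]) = [-45, -44,0.02, sqrt(14)/14 , 1/pi,sqrt ( 7)/7, sqrt(6 )/6,sqrt( 2)/2, pi,pi, sqrt(11),sqrt(14), sqrt( 15 ), sqrt(15), sqrt ( 19),57*pi, 56*sqrt( 11)] 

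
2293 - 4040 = -1747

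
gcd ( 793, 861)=1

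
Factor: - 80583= - 3^1*26861^1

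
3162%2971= 191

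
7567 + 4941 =12508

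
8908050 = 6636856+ 2271194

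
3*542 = 1626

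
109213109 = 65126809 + 44086300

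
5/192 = 5/192 = 0.03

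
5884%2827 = 230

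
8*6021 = 48168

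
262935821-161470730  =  101465091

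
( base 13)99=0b1111110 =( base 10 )126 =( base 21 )60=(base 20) 66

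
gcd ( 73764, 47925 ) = 27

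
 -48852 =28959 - 77811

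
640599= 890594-249995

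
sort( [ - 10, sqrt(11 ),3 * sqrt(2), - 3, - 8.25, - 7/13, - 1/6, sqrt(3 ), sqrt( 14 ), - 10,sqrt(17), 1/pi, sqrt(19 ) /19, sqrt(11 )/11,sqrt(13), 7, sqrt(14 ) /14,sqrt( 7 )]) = [ - 10,-10, - 8.25, - 3, - 7/13, - 1/6, sqrt( 19 )/19, sqrt( 14 )/14,sqrt(11 )/11,1/pi, sqrt( 3),  sqrt(7), sqrt ( 11), sqrt ( 13 ),sqrt(14 ), sqrt(17), 3*sqrt(2),7]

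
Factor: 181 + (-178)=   3^1 = 3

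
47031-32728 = 14303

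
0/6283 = 0 = 0.00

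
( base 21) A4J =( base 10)4513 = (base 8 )10641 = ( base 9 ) 6164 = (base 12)2741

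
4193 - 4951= - 758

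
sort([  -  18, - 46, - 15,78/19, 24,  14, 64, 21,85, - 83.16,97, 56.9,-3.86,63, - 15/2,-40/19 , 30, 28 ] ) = [ - 83.16, - 46, - 18, - 15,-15/2, - 3.86, - 40/19,78/19 , 14,21,24, 28,30,56.9, 63,64,85,97 ]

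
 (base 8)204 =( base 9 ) 156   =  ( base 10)132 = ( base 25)57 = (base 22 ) 60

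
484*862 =417208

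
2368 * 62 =146816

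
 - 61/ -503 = 61/503  =  0.12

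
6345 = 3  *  2115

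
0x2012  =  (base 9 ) 12232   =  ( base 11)6194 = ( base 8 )20022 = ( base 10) 8210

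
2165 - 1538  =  627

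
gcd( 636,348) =12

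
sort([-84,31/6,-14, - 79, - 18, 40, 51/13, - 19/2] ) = [ - 84, - 79, - 18,-14, - 19/2,51/13, 31/6, 40] 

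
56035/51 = 1098 + 37/51  =  1098.73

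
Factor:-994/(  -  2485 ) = 2^1*5^( - 1)  =  2/5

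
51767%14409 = 8540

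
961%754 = 207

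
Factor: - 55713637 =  - 7^2 * 353^1*3221^1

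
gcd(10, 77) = 1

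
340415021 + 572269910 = 912684931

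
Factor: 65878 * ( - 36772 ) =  - 2422465816 = -2^3 * 29^1 * 317^1 * 32939^1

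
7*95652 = 669564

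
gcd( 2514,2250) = 6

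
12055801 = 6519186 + 5536615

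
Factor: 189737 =17^1 * 11161^1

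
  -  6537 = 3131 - 9668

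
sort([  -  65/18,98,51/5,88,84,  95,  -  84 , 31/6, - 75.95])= [ - 84, - 75.95, - 65/18,31/6,51/5, 84,88,  95, 98 ] 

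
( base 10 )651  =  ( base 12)463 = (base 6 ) 3003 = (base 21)1A0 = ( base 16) 28b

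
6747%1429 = 1031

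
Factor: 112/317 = 2^4*7^1*317^(-1 ) 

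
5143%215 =198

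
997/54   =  18 + 25/54 = 18.46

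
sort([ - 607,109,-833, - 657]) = [ - 833, - 657, - 607,109]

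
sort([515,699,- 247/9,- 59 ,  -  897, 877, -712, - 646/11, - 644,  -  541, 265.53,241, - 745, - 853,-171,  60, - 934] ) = [ - 934, -897 , - 853, - 745, -712 , - 644, - 541, - 171, - 59, - 646/11, -247/9 , 60,241,  265.53,515, 699, 877]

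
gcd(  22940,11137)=37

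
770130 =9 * 85570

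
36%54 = 36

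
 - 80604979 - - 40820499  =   - 39784480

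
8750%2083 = 418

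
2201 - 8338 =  - 6137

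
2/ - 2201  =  -1 + 2199/2201 = - 0.00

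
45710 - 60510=  -  14800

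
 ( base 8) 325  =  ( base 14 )113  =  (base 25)8D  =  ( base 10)213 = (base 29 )7A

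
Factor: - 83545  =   - 5^1*7^2*11^1*31^1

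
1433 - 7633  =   - 6200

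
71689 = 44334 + 27355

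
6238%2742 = 754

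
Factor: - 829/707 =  - 7^(-1)*101^( -1 ) * 829^1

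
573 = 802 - 229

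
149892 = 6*24982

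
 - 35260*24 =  - 846240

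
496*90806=45039776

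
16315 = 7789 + 8526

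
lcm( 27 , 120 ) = 1080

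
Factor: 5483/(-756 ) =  - 2^( - 2)*3^( - 3) * 7^( - 1 )  *  5483^1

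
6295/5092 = 6295/5092=1.24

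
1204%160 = 84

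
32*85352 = 2731264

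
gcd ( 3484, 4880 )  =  4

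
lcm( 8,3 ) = 24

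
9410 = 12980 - 3570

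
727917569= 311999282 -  - 415918287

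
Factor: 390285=3^3*5^1* 7^2*59^1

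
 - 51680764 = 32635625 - 84316389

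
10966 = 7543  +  3423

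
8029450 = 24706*325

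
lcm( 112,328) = 4592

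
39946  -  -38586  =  78532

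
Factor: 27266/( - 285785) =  - 2^1* 5^ (  -  1)*61^( - 1)*937^( - 1)*13633^1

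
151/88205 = 151/88205 = 0.00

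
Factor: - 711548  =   - 2^2*177887^1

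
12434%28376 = 12434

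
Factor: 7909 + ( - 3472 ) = 3^2*17^1*29^1 = 4437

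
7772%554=16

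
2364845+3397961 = 5762806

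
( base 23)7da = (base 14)1668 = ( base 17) df0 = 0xFAC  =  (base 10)4012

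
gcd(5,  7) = 1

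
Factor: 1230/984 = 2^ ( - 2)*5^1 = 5/4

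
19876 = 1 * 19876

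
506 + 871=1377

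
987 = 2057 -1070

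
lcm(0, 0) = 0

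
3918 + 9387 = 13305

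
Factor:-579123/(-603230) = 2^( - 1 )*3^3*5^ (-1 )*89^1*179^ (-1 )*241^1*337^(-1) 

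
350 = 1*350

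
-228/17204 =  - 1+ 4244/4301 = - 0.01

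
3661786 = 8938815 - 5277029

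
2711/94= 28 + 79/94  =  28.84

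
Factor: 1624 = 2^3 * 7^1*29^1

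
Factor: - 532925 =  - 5^2*21317^1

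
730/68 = 365/34 = 10.74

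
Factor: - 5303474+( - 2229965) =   -  61^1 *123499^1 = - 7533439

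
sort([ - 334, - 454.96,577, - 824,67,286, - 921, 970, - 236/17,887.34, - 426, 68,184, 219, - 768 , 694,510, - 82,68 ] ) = [ - 921,-824, - 768, - 454.96, -426,  -  334, - 82, - 236/17  ,  67,68,68, 184, 219 , 286,510, 577,  694, 887.34 , 970 ] 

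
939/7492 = 939/7492= 0.13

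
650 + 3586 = 4236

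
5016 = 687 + 4329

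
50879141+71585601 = 122464742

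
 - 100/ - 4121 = 100/4121  =  0.02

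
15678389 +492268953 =507947342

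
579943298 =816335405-236392107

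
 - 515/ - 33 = 515/33= 15.61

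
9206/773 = 9206/773 = 11.91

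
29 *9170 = 265930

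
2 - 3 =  - 1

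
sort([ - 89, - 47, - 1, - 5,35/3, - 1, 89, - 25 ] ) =[ - 89, - 47, - 25, - 5, - 1, - 1,35/3, 89]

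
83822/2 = 41911 = 41911.00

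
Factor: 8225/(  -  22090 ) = - 2^(-1)*5^1*7^1*47^(-1) = - 35/94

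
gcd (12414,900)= 6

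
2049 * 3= 6147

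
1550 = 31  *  50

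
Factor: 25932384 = 2^5*3^2*127^1*709^1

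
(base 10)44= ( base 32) 1C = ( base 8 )54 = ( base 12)38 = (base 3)1122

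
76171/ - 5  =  -15235 + 4/5 = - 15234.20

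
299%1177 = 299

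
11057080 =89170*124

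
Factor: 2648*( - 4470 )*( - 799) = 9457411440 = 2^4 * 3^1*5^1*17^1*47^1*149^1*331^1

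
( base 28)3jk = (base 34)2HE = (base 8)5530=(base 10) 2904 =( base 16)B58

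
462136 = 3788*122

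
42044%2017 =1704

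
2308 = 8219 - 5911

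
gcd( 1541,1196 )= 23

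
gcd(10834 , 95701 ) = 1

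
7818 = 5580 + 2238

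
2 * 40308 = 80616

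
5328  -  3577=1751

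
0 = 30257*0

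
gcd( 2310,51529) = 1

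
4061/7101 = 4061/7101 = 0.57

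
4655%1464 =263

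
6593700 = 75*87916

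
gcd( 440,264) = 88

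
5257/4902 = 1 + 355/4902  =  1.07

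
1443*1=1443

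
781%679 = 102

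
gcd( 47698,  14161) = 7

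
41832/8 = 5229 = 5229.00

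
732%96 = 60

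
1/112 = 1/112 = 0.01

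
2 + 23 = 25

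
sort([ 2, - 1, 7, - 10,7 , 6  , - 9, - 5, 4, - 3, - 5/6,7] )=[ - 10, - 9, - 5, - 3, - 1, - 5/6 , 2,  4, 6, 7,7 , 7] 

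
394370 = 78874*5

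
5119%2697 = 2422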